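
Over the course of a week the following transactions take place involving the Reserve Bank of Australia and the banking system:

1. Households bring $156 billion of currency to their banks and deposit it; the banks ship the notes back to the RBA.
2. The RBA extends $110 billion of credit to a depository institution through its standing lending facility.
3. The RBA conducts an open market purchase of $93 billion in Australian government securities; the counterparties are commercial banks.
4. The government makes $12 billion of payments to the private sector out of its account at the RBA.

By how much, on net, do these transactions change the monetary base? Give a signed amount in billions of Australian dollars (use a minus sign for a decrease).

Currency deposit $156 billion: just a shift between currency and reserves — both are base money → 0.
Discount-window loan $110 billion: RBA balance sheet expands → +$110B.
OMO purchase (from banks) $93 billion: RBA balance sheet expands → +$93B.
Government spending $12 billion: a non-base liability converts back to reserves → +$12B.
Net: 0 + 110 + 93 + 12 = +$215 billion.

+$215 billion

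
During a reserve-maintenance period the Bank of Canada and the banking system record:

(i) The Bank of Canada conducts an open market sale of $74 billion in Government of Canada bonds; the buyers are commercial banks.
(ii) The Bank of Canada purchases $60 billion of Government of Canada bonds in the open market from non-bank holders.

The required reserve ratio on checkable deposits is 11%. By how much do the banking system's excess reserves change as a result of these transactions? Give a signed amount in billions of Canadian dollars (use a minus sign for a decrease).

-$20.6 billion

OMO sale (to banks) $74 billion: reserves −$74B, deposits 0.
Asset purchase (from non-banks) $60 billion: reserves +$60B, deposits +$60B.
Totals: Δreserves = −$14B, Δdeposits = +$60B.
Δrequired reserves = 11% × +$60B = +$6.6B.
Δexcess reserves = Δreserves − Δrequired = −$14B − (+$6.6B) = -$20.6 billion.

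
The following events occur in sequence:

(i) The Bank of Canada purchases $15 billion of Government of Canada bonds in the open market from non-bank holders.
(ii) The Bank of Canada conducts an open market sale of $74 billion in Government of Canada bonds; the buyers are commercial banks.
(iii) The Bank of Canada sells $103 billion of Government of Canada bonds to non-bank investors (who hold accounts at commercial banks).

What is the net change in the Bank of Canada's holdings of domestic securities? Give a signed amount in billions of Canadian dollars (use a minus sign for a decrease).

-$162 billion

Bank of Canada balance sheet:
  Assets:      Securities −$162B
  Liabilities: Bank reserves −$162B
Commercial banking system:
  Assets:      Reserves at CB −$162B, Securities +$74B
  Liabilities: Checkable deposits −$88B
So the change in the Bank of Canada's holdings of domestic securities is -$162 billion.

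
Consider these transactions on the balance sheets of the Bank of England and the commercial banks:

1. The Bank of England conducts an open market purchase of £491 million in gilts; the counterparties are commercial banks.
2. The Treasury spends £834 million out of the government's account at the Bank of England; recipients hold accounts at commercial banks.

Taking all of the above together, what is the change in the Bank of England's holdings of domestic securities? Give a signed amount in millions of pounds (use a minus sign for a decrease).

Bank of England balance sheet:
  Assets:      Securities +£491M
  Liabilities: Bank reserves +£1325M, Government deposits −£834M
Commercial banking system:
  Assets:      Reserves at CB +£1325M, Securities −£491M
  Liabilities: Checkable deposits +£834M
So the change in the Bank of England's holdings of domestic securities is +£491 million.

+£491 million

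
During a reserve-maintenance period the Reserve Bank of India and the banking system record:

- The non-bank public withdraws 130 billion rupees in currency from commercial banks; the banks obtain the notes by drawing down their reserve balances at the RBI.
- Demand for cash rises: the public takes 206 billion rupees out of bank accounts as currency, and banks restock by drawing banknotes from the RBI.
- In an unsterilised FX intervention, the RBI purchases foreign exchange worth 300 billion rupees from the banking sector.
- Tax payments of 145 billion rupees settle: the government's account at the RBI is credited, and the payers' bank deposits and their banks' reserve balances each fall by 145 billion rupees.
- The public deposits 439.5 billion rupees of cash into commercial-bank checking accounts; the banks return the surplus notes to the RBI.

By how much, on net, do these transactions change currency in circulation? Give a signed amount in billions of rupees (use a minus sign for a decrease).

-103.5 billion

RBI balance sheet:
  Assets:      Foreign assets +300B
  Liabilities: Bank reserves +258.5B, Currency in circulation −103.5B, Government deposits +145B
Commercial banking system:
  Assets:      Reserves at CB +258.5B, Foreign assets −300B
  Liabilities: Checkable deposits −41.5B
So the change in currency in circulation is -103.5 billion.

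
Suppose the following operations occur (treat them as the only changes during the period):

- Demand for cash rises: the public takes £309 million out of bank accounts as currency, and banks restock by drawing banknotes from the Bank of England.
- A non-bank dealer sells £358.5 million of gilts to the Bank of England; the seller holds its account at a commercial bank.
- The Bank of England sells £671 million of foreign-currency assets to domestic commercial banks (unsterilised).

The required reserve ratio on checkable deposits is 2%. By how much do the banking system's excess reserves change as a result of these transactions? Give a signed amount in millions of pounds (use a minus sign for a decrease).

Currency withdrawal £309 million: reserves −£309M, deposits −£309M.
Asset purchase (from non-banks) £358.5 million: reserves +£358.5M, deposits +£358.5M.
FX sale £671 million: reserves −£671M, deposits 0.
Totals: Δreserves = −£621.5M, Δdeposits = +£49.5M.
Δrequired reserves = 2% × +£49.5M = +£0.99M.
Δexcess reserves = Δreserves − Δrequired = −£621.5M − (+£0.99M) = -£622.49 million.

-£622.49 million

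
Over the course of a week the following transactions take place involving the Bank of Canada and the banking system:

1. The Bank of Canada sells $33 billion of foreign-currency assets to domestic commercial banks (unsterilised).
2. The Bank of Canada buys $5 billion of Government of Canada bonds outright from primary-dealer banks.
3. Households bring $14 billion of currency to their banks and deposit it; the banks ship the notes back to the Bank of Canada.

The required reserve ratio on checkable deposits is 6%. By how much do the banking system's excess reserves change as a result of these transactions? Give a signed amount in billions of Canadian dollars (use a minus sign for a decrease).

-$14.84 billion

FX sale $33 billion: reserves −$33B, deposits 0.
OMO purchase (from banks) $5 billion: reserves +$5B, deposits 0.
Currency deposit $14 billion: reserves +$14B, deposits +$14B.
Totals: Δreserves = −$14B, Δdeposits = +$14B.
Δrequired reserves = 6% × +$14B = +$0.84B.
Δexcess reserves = Δreserves − Δrequired = −$14B − (+$0.84B) = -$14.84 billion.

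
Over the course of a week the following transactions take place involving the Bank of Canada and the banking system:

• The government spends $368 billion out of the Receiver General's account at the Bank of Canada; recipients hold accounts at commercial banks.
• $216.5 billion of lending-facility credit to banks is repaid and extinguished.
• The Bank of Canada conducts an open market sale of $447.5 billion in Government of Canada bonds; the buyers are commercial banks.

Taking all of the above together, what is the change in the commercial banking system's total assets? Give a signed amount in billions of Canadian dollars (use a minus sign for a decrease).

+$151.5 billion

Government spending $368 billion: bank balance sheets expand → +$368B.
Discount-window repayment $216.5 billion: bank balance sheets shrink → −$216.5B.
OMO sale (to banks) $447.5 billion: just an asset swap on bank balance sheets → 0.
Net: 368 − 216.5 + 0 = +$151.5 billion.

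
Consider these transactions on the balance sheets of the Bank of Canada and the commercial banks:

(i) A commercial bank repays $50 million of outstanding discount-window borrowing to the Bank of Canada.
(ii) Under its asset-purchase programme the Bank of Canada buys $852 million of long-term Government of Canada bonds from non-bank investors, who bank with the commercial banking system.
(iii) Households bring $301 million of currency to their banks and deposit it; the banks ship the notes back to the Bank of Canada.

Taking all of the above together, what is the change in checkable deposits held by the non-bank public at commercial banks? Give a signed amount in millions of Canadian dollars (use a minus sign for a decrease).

+$1153 million

Discount-window repayment $50 million: the counterparty is a bank, so public deposits are unchanged → 0.
Asset purchase (from non-banks) $852 million: non-bank counterparties' bank balances rise → +$852M.
Currency deposit $301 million: non-bank counterparties' bank balances rise → +$301M.
Net: 0 + 852 + 301 = +$1153 million.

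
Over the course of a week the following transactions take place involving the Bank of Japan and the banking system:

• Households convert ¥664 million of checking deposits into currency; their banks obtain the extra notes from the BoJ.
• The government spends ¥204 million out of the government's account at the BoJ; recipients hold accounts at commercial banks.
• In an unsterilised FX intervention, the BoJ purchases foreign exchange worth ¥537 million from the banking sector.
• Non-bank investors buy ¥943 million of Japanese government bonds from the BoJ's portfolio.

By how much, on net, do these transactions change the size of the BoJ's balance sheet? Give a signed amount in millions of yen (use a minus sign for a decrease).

BoJ balance sheet:
  Assets:      Securities −¥943M, Foreign assets +¥537M
  Liabilities: Bank reserves −¥866M, Currency in circulation +¥664M, Government deposits −¥204M
Commercial banking system:
  Assets:      Reserves at CB −¥866M, Foreign assets −¥537M
  Liabilities: Checkable deposits −¥1403M
Change in total BoJ assets = -¥406 million.

-¥406 million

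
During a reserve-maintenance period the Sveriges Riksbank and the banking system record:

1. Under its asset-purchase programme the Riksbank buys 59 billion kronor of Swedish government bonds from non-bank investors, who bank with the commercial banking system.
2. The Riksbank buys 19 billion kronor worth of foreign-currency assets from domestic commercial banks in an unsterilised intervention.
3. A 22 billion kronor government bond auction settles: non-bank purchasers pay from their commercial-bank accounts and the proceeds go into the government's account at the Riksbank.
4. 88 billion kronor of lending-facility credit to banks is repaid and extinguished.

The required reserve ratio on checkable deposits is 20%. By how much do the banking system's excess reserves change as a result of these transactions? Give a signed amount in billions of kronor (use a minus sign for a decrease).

-39.4 billion

Asset purchase (from non-banks) 59 billion kronor: reserves +59B, deposits +59B.
FX purchase 19 billion kronor: reserves +19B, deposits 0.
Government account inflow 22 billion kronor: reserves −22B, deposits −22B.
Discount-window repayment 88 billion kronor: reserves −88B, deposits 0.
Totals: Δreserves = −32B, Δdeposits = +37B.
Δrequired reserves = 20% × +37B = +7.4B.
Δexcess reserves = Δreserves − Δrequired = −32B − (+7.4B) = -39.4 billion.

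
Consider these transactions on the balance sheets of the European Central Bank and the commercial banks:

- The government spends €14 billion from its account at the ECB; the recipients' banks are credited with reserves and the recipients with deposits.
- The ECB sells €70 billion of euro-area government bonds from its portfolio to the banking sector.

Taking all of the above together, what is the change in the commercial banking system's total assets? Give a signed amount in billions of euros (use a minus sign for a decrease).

Government spending €14 billion: bank balance sheets expand → +€14B.
OMO sale (to banks) €70 billion: just an asset swap on bank balance sheets → 0.
Net: 14 + 0 = +€14 billion.

+€14 billion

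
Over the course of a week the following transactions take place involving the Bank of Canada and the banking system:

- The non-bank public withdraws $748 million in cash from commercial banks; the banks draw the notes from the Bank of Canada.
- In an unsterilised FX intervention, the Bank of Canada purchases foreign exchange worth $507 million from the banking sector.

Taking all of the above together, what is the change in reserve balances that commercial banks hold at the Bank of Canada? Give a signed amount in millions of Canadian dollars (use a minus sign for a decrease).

Currency withdrawal $748 million: banks swap reserves for currency → −$748M.
FX purchase $507 million: the Bank of Canada pays by crediting reserve accounts → +$507M.
Net: −748 + 507 = -$241 million.

-$241 million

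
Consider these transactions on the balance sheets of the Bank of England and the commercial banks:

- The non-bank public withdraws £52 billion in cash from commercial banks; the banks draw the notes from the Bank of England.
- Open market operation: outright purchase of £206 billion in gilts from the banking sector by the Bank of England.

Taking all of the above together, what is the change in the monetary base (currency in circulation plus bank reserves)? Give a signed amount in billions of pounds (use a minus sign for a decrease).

Bank of England balance sheet:
  Assets:      Securities +£206B
  Liabilities: Bank reserves +£154B, Currency in circulation +£52B
Commercial banking system:
  Assets:      Reserves at CB +£154B, Securities −£206B
  Liabilities: Checkable deposits −£52B
Monetary base = currency + reserves: +£52B + (+£154B) = +£206 billion.

+£206 billion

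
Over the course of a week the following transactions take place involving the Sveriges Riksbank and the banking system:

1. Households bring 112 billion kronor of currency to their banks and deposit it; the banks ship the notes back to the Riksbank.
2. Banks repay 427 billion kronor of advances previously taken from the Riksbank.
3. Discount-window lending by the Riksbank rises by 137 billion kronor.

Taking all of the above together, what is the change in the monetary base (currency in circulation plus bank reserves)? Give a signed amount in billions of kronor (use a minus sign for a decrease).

Riksbank balance sheet:
  Assets:      Loans to banks −290B
  Liabilities: Bank reserves −178B, Currency in circulation −112B
Commercial banking system:
  Assets:      Reserves at CB −178B
  Liabilities: Checkable deposits +112B, Borrowings from CB −290B
Monetary base = currency + reserves: −112B + (−178B) = -290 billion.

-290 billion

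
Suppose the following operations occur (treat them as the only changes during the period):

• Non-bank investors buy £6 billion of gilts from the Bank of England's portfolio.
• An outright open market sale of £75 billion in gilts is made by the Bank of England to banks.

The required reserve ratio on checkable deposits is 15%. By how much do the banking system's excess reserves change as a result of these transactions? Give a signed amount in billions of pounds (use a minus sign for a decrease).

Asset sale (to non-banks) £6 billion: reserves −£6B, deposits −£6B.
OMO sale (to banks) £75 billion: reserves −£75B, deposits 0.
Totals: Δreserves = −£81B, Δdeposits = −£6B.
Δrequired reserves = 15% × −£6B = −£0.9B.
Δexcess reserves = Δreserves − Δrequired = −£81B − (−£0.9B) = -£80.1 billion.

-£80.1 billion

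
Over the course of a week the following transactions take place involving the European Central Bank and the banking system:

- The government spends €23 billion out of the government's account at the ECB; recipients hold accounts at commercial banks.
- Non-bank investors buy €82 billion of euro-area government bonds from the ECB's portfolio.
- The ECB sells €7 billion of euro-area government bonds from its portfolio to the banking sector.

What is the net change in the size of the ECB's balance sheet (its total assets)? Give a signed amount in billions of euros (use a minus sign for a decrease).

-€89 billion

Government spending €23 billion: only the composition of liabilities changes → 0.
Asset sale (to non-banks) €82 billion: an ECB asset is shed → −€82B.
OMO sale (to banks) €7 billion: an ECB asset is shed → −€7B.
Net: 0 − 82 − 7 = -€89 billion.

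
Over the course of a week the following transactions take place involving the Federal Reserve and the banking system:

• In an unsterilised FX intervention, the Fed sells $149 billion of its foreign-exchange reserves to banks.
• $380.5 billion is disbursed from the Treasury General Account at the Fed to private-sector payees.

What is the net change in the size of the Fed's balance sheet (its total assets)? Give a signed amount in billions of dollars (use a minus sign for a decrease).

Fed balance sheet:
  Assets:      Foreign assets −$149B
  Liabilities: Bank reserves +$231.5B, Government deposits −$380.5B
Commercial banking system:
  Assets:      Reserves at CB +$231.5B, Foreign assets +$149B
  Liabilities: Checkable deposits +$380.5B
Change in total Fed assets = -$149 billion.

-$149 billion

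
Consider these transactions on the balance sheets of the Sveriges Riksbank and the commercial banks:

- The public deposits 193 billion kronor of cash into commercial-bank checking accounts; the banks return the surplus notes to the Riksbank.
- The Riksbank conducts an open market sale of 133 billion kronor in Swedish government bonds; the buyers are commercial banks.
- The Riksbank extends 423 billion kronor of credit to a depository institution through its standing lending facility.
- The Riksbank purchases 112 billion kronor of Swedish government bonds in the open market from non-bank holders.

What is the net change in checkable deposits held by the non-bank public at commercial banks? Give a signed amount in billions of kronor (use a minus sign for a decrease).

Riksbank balance sheet:
  Assets:      Securities −21B, Loans to banks +423B
  Liabilities: Bank reserves +595B, Currency in circulation −193B
Commercial banking system:
  Assets:      Reserves at CB +595B, Securities +133B
  Liabilities: Checkable deposits +305B, Borrowings from CB +423B
So the change in checkable deposits held by the non-bank public at commercial banks is +305 billion.

+305 billion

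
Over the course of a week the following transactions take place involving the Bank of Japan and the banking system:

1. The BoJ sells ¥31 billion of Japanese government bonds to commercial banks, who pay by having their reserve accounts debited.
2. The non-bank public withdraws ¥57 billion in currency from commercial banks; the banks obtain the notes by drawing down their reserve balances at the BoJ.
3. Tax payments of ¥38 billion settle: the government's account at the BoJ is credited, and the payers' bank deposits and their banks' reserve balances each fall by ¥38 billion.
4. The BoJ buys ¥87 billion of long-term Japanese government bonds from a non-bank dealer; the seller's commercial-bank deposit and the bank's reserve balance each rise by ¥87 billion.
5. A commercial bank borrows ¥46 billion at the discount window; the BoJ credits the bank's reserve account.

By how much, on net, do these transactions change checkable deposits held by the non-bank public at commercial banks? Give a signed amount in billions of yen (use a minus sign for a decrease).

BoJ balance sheet:
  Assets:      Securities +¥56B, Loans to banks +¥46B
  Liabilities: Bank reserves +¥7B, Currency in circulation +¥57B, Government deposits +¥38B
Commercial banking system:
  Assets:      Reserves at CB +¥7B, Securities +¥31B
  Liabilities: Checkable deposits −¥8B, Borrowings from CB +¥46B
So the change in checkable deposits held by the non-bank public at commercial banks is -¥8 billion.

-¥8 billion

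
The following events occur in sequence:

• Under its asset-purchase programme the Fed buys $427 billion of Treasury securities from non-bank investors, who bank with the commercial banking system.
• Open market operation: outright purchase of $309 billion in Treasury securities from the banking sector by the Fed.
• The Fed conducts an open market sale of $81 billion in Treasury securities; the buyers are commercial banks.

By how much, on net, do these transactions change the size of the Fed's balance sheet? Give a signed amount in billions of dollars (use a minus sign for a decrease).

Fed balance sheet:
  Assets:      Securities +$655B
  Liabilities: Bank reserves +$655B
Commercial banking system:
  Assets:      Reserves at CB +$655B, Securities −$228B
  Liabilities: Checkable deposits +$427B
Change in total Fed assets = +$655 billion.

+$655 billion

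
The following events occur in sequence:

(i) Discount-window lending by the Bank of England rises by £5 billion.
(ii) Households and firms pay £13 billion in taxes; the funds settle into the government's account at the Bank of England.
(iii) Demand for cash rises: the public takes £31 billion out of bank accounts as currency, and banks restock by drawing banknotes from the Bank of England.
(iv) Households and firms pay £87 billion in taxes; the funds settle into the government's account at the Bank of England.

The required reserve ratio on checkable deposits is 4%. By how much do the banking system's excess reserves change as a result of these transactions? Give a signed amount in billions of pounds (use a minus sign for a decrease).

Discount-window loan £5 billion: reserves +£5B, deposits 0.
Government account inflow £13 billion: reserves −£13B, deposits −£13B.
Currency withdrawal £31 billion: reserves −£31B, deposits −£31B.
Government account inflow £87 billion: reserves −£87B, deposits −£87B.
Totals: Δreserves = −£126B, Δdeposits = −£131B.
Δrequired reserves = 4% × −£131B = −£5.24B.
Δexcess reserves = Δreserves − Δrequired = −£126B − (−£5.24B) = -£120.76 billion.

-£120.76 billion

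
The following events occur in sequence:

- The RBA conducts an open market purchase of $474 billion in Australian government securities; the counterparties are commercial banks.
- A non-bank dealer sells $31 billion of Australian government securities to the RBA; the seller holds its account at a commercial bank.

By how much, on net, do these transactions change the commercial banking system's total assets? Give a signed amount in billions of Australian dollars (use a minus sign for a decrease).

+$31 billion

OMO purchase (from banks) $474 billion: just an asset swap on bank balance sheets → 0.
Asset purchase (from non-banks) $31 billion: bank balance sheets expand → +$31B.
Net: 0 + 31 = +$31 billion.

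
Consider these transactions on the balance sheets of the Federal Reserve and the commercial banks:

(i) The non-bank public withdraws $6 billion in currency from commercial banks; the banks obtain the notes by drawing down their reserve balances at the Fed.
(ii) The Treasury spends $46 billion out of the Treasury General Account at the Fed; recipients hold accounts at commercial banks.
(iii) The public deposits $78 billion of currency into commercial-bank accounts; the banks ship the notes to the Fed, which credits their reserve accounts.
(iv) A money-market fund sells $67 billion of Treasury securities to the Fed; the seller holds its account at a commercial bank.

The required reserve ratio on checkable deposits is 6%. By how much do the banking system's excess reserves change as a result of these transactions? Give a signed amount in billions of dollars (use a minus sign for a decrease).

+$173.9 billion

Currency withdrawal $6 billion: reserves −$6B, deposits −$6B.
Government spending $46 billion: reserves +$46B, deposits +$46B.
Currency deposit $78 billion: reserves +$78B, deposits +$78B.
Asset purchase (from non-banks) $67 billion: reserves +$67B, deposits +$67B.
Totals: Δreserves = +$185B, Δdeposits = +$185B.
Δrequired reserves = 6% × +$185B = +$11.1B.
Δexcess reserves = Δreserves − Δrequired = +$185B − (+$11.1B) = +$173.9 billion.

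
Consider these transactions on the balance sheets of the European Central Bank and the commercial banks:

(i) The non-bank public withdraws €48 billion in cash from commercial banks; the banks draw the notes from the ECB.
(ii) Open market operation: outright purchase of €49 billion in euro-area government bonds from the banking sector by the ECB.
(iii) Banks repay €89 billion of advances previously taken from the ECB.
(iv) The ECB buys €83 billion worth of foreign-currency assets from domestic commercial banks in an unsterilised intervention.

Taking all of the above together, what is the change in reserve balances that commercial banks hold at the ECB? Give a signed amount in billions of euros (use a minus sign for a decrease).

-€5 billion

ECB balance sheet:
  Assets:      Securities +€49B, Loans to banks −€89B, Foreign assets +€83B
  Liabilities: Bank reserves −€5B, Currency in circulation +€48B
So the change in reserve balances that commercial banks hold at the ECB is -€5 billion.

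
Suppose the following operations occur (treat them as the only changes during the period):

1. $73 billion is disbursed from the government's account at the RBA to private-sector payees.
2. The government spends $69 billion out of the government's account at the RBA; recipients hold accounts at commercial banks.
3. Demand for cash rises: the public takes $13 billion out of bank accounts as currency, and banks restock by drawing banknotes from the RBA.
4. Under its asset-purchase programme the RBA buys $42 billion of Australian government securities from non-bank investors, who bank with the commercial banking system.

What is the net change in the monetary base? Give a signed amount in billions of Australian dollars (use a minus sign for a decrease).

RBA balance sheet:
  Assets:      Securities +$42B
  Liabilities: Bank reserves +$171B, Currency in circulation +$13B, Government deposits −$142B
Commercial banking system:
  Assets:      Reserves at CB +$171B
  Liabilities: Checkable deposits +$171B
Monetary base = currency + reserves: +$13B + (+$171B) = +$184 billion.

+$184 billion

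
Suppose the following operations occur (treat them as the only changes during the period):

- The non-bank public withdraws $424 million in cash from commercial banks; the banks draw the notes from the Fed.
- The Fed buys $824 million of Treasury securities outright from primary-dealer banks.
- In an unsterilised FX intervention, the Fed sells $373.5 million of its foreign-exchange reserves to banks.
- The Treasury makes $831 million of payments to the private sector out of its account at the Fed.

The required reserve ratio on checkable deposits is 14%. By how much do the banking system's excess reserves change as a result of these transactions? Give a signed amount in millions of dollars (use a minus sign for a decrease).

+$800.52 million

Currency withdrawal $424 million: reserves −$424M, deposits −$424M.
OMO purchase (from banks) $824 million: reserves +$824M, deposits 0.
FX sale $373.5 million: reserves −$373.5M, deposits 0.
Government spending $831 million: reserves +$831M, deposits +$831M.
Totals: Δreserves = +$857.5M, Δdeposits = +$407M.
Δrequired reserves = 14% × +$407M = +$56.98M.
Δexcess reserves = Δreserves − Δrequired = +$857.5M − (+$56.98M) = +$800.52 million.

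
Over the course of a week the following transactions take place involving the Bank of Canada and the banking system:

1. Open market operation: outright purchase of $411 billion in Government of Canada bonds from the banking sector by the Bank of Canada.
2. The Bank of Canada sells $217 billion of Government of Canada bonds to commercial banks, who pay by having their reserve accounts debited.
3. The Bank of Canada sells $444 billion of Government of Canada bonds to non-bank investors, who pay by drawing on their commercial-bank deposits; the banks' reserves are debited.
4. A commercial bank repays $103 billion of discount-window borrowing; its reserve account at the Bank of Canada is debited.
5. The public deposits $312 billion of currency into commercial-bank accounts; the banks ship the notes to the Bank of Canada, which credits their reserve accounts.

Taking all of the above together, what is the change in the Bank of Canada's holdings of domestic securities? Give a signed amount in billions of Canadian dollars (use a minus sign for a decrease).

Bank of Canada balance sheet:
  Assets:      Securities −$250B, Loans to banks −$103B
  Liabilities: Bank reserves −$41B, Currency in circulation −$312B
Commercial banking system:
  Assets:      Reserves at CB −$41B, Securities −$194B
  Liabilities: Checkable deposits −$132B, Borrowings from CB −$103B
So the change in the Bank of Canada's holdings of domestic securities is -$250 billion.

-$250 billion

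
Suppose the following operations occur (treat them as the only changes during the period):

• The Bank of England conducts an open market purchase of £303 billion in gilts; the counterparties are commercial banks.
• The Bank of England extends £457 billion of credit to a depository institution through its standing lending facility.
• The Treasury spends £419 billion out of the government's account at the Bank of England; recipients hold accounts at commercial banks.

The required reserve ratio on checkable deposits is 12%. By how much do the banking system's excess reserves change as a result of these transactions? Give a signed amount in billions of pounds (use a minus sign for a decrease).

+£1128.72 billion

OMO purchase (from banks) £303 billion: reserves +£303B, deposits 0.
Discount-window loan £457 billion: reserves +£457B, deposits 0.
Government spending £419 billion: reserves +£419B, deposits +£419B.
Totals: Δreserves = +£1179B, Δdeposits = +£419B.
Δrequired reserves = 12% × +£419B = +£50.28B.
Δexcess reserves = Δreserves − Δrequired = +£1179B − (+£50.28B) = +£1128.72 billion.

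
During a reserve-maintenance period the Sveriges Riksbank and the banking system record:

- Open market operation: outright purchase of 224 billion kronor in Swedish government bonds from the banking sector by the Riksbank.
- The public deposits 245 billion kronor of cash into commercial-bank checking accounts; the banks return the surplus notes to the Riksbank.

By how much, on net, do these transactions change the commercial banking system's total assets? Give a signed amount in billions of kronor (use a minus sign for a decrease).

+245 billion

OMO purchase (from banks) 224 billion kronor: just an asset swap on bank balance sheets → 0.
Currency deposit 245 billion kronor: bank balance sheets expand → +245B.
Net: 0 + 245 = +245 billion.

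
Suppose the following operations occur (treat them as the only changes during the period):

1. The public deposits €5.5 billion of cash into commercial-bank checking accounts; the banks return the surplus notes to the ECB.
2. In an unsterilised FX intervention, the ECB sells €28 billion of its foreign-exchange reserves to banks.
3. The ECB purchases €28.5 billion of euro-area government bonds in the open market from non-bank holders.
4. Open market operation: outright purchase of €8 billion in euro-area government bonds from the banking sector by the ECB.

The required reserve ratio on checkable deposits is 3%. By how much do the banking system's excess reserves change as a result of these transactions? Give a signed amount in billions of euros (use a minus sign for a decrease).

Currency deposit €5.5 billion: reserves +€5.5B, deposits +€5.5B.
FX sale €28 billion: reserves −€28B, deposits 0.
Asset purchase (from non-banks) €28.5 billion: reserves +€28.5B, deposits +€28.5B.
OMO purchase (from banks) €8 billion: reserves +€8B, deposits 0.
Totals: Δreserves = +€14B, Δdeposits = +€34B.
Δrequired reserves = 3% × +€34B = +€1.02B.
Δexcess reserves = Δreserves − Δrequired = +€14B − (+€1.02B) = +€12.98 billion.

+€12.98 billion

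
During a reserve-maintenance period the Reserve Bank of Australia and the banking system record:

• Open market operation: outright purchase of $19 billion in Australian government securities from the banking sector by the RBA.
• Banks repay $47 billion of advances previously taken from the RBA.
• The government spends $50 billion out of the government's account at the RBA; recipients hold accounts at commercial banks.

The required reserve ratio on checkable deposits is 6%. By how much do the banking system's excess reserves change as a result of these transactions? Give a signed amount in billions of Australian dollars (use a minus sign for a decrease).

+$19 billion

OMO purchase (from banks) $19 billion: reserves +$19B, deposits 0.
Discount-window repayment $47 billion: reserves −$47B, deposits 0.
Government spending $50 billion: reserves +$50B, deposits +$50B.
Totals: Δreserves = +$22B, Δdeposits = +$50B.
Δrequired reserves = 6% × +$50B = +$3B.
Δexcess reserves = Δreserves − Δrequired = +$22B − (+$3B) = +$19 billion.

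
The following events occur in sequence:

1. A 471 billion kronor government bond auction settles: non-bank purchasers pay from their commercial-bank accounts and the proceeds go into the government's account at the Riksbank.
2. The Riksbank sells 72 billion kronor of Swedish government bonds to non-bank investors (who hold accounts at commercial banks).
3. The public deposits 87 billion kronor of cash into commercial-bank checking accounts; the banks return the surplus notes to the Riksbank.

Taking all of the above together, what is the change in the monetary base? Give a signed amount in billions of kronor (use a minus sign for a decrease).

-543 billion

Government account inflow 471 billion kronor: reserves shift to a non-base liability → −471B.
Asset sale (to non-banks) 72 billion kronor: Riksbank balance sheet contracts → −72B.
Currency deposit 87 billion kronor: just a shift between currency and reserves — both are base money → 0.
Net: −471 − 72 + 0 = -543 billion.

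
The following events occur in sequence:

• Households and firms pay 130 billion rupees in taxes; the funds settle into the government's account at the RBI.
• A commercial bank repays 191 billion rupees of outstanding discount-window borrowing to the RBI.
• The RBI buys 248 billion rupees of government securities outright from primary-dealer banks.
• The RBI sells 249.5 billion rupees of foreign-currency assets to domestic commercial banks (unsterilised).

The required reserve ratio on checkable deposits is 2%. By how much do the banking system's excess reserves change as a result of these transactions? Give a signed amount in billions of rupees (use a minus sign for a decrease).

Government account inflow 130 billion rupees: reserves −130B, deposits −130B.
Discount-window repayment 191 billion rupees: reserves −191B, deposits 0.
OMO purchase (from banks) 248 billion rupees: reserves +248B, deposits 0.
FX sale 249.5 billion rupees: reserves −249.5B, deposits 0.
Totals: Δreserves = −322.5B, Δdeposits = −130B.
Δrequired reserves = 2% × −130B = −2.6B.
Δexcess reserves = Δreserves − Δrequired = −322.5B − (−2.6B) = -319.9 billion.

-319.9 billion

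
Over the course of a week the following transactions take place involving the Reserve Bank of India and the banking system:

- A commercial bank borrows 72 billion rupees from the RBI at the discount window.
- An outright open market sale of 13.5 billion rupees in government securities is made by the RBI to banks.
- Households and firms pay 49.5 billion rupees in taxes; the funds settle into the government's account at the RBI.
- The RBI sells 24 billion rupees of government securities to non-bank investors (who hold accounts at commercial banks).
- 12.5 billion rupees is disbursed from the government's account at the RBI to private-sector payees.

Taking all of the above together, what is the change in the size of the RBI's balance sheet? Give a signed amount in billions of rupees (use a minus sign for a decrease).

RBI balance sheet:
  Assets:      Securities −37.5B, Loans to banks +72B
  Liabilities: Bank reserves −2.5B, Government deposits +37B
Change in total RBI assets = +34.5 billion.

+34.5 billion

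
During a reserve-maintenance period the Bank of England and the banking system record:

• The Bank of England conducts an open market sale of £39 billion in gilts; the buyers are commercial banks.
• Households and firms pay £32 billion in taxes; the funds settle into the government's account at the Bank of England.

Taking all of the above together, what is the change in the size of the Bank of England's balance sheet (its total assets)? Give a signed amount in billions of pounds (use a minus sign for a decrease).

Bank of England balance sheet:
  Assets:      Securities −£39B
  Liabilities: Bank reserves −£71B, Government deposits +£32B
Commercial banking system:
  Assets:      Reserves at CB −£71B, Securities +£39B
  Liabilities: Checkable deposits −£32B
Change in total Bank of England assets = -£39 billion.

-£39 billion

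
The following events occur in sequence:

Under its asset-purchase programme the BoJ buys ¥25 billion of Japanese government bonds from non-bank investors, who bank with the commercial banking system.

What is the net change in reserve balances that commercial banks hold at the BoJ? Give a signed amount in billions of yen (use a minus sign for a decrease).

Asset purchase (from non-banks) ¥25 billion: the BoJ pays by crediting reserve accounts → +¥25B.

+¥25 billion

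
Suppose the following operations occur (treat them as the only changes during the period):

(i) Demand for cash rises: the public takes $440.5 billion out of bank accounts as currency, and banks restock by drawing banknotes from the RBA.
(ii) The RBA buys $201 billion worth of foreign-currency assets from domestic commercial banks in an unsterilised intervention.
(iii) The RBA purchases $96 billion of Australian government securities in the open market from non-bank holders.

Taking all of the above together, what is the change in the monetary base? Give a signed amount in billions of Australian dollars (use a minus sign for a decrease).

+$297 billion

Currency withdrawal $440.5 billion: just a shift between currency and reserves — both are base money → 0.
FX purchase $201 billion: RBA balance sheet expands → +$201B.
Asset purchase (from non-banks) $96 billion: RBA balance sheet expands → +$96B.
Net: 0 + 201 + 96 = +$297 billion.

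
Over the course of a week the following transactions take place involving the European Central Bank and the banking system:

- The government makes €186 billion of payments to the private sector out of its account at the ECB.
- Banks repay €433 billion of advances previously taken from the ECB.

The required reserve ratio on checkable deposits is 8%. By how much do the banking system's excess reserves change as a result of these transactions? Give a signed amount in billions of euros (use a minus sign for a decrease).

Government spending €186 billion: reserves +€186B, deposits +€186B.
Discount-window repayment €433 billion: reserves −€433B, deposits 0.
Totals: Δreserves = −€247B, Δdeposits = +€186B.
Δrequired reserves = 8% × +€186B = +€14.88B.
Δexcess reserves = Δreserves − Δrequired = −€247B − (+€14.88B) = -€261.88 billion.

-€261.88 billion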